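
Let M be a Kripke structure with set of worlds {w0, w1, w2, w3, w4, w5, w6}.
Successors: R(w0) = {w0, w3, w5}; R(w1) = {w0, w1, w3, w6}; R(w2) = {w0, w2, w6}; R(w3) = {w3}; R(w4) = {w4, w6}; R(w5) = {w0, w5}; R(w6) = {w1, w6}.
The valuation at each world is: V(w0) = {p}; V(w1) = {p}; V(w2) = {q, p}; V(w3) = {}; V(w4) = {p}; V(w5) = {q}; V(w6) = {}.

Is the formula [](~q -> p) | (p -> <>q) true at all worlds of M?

Let φ = [](~q -> p) | (p -> <>q). Evaluate φ at each world:
  w0 (successors {w0, w3, w5}): φ is true.
  w1 (successors {w0, w1, w3, w6}): φ is false.
  w2 (successors {w0, w2, w6}): φ is true.
  w3 (successors {w3}): φ is true.
  w4 (successors {w4, w6}): φ is false.
  w5 (successors {w0, w5}): φ is true.
  w6 (successors {w1, w6}): φ is true.
Detail at w1 (counterexample):
  At w1: [](~q -> p) is false, p -> <>q is false, so [](~q -> p) | (p -> <>q) is false.
    At w1: [](~q -> p) requires ~q -> p at every successor {w0, w1, w3, w6}.
      ~q -> p fails at w3, so [](~q -> p) is false at w1.
    At w1: p is true, <>q is false, so p -> <>q is false.
      At w1: <>q requires q at some successor in {w0, w1, w3, w6}.
        At w0: q is false.
        At w1: q is false.
        At w3: q is false.
        At w6: q is false.
      So <>q is false at w1.

No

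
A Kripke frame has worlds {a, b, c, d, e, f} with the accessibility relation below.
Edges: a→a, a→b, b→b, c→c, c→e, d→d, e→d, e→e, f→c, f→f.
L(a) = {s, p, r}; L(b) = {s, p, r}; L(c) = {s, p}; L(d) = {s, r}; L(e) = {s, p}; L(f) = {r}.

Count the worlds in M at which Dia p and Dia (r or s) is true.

Let φ = Dia p and Dia (r or s). Evaluate φ at each world:
  a (successors {a, b}): φ is true.
  b (successors {b}): φ is true.
  c (successors {c, e}): φ is true.
  d (successors {d}): φ is false.
  e (successors {d, e}): φ is true.
  f (successors {c, f}): φ is true.
For instance, at f:
  At f: Dia p is true, Dia (r or s) is true, so Dia p and Dia (r or s) is true.
    At f: Dia p requires p at some successor in {c, f}.
      p holds at c, so Dia p is true at f.
    At f: Dia (r or s) requires r or s at some successor in {c, f}.
      r or s holds at c, so Dia (r or s) is true at f.
Satisfying worlds: {a, b, c, e, f}

5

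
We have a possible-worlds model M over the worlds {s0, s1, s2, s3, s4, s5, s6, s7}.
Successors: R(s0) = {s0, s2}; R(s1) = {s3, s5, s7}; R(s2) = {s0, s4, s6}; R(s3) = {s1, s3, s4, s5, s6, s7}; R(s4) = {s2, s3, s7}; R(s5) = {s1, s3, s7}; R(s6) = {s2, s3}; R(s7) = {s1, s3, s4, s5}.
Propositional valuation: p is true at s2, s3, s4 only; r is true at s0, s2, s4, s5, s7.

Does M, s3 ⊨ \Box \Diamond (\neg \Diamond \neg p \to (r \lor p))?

At s3: \Box \Diamond (\neg \Diamond \neg p \to (r \lor p)) requires \Diamond (\neg \Diamond \neg p \to (r \lor p)) at every successor {s1, s3, s4, s5, s6, s7}.
  At s1: \Diamond (\neg \Diamond \neg p \to (r \lor p)) is true.
  At s3: \Diamond (\neg \Diamond \neg p \to (r \lor p)) is true.
  At s4: \Diamond (\neg \Diamond \neg p \to (r \lor p)) is true.
  At s5: \Diamond (\neg \Diamond \neg p \to (r \lor p)) is true.
  At s6: \Diamond (\neg \Diamond \neg p \to (r \lor p)) is true.
  At s7: \Diamond (\neg \Diamond \neg p \to (r \lor p)) is true.
So \Box \Diamond (\neg \Diamond \neg p \to (r \lor p)) is true at s3.

Yes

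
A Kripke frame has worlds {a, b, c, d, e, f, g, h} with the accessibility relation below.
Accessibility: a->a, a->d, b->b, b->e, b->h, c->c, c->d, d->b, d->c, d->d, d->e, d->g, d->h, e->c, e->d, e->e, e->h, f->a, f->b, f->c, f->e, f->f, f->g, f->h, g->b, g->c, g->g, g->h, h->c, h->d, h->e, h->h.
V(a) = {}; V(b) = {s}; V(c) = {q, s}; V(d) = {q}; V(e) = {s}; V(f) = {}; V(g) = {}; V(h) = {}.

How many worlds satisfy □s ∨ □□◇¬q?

Recall that □ψ holds at a world iff ψ holds at every accessible world, and ◇ψ holds iff ψ holds at some accessible world.
Let φ = □s ∨ □□◇¬q. Evaluate φ at each world:
  a (successors {a, d}): φ is false.
  b (successors {b, e, h}): φ is false.
  c (successors {c, d}): φ is false.
  d (successors {b, c, d, e, g, h}): φ is false.
  e (successors {c, d, e, h}): φ is false.
  f (successors {a, b, c, e, f, g, h}): φ is false.
  g (successors {b, c, g, h}): φ is false.
  h (successors {c, d, e, h}): φ is false.
For instance, at e:
  At e: □s is false, □□◇¬q is false, so □s ∨ □□◇¬q is false.
    At e: □s requires s at every successor {c, d, e, h}.
      s fails at d, so □s is false at e.
    At e: □□◇¬q requires □◇¬q at every successor {c, d, e, h}.
      □◇¬q fails at c, so □□◇¬q is false at e.
Satisfying worlds: none.

0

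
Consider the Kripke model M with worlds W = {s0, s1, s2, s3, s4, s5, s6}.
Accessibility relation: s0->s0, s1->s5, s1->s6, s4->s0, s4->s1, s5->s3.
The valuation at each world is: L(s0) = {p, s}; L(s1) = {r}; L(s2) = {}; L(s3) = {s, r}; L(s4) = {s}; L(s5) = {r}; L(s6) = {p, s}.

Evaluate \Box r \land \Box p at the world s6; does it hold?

Yes

Recall that \Box ψ holds at a world iff ψ holds at every accessible world, and \Diamond ψ holds iff ψ holds at some accessible world.
At s6: \Box r is true, \Box p is true, so \Box r \land \Box p is true.
  At s6: no accessible worlds, so \Box r holds vacuously.
  At s6: no accessible worlds, so \Box p holds vacuously.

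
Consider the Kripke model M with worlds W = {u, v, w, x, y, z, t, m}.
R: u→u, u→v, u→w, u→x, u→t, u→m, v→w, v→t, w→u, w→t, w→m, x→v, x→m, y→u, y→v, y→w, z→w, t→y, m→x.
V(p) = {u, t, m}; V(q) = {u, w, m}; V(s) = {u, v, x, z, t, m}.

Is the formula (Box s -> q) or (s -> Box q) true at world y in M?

Recall that Box ψ holds at a world iff ψ holds at every accessible world, and Dia ψ holds iff ψ holds at some accessible world.
At y: Box s -> q is true, s -> Box q is true, so (Box s -> q) or (s -> Box q) is true.
  At y: Box s is false, q is false, so Box s -> q is true.
    At y: Box s requires s at every successor {u, v, w}.
      s fails at w, so Box s is false at y.
  At y: s is false, Box q is false, so s -> Box q is true.
    At y: Box q requires q at every successor {u, v, w}.
      q fails at v, so Box q is false at y.

Yes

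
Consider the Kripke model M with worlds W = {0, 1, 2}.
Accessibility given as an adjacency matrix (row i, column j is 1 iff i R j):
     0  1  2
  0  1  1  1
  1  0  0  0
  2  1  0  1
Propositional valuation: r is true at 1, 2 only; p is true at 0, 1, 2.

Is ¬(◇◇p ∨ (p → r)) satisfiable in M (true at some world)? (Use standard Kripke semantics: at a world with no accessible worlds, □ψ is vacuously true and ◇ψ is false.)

Recall that ◇ψ holds at a world iff ψ holds at some accessible world.
Let φ = ¬(◇◇p ∨ (p → r)). Evaluate φ at each world:
  0 (successors {0, 1, 2}): φ is false.
  1 (successors ∅): φ is false.
  2 (successors {0, 2}): φ is false.
For instance, at 0:
  At 0: ◇◇p ∨ (p → r) is true, so ¬(◇◇p ∨ (p → r)) is false.
    At 0: ◇◇p is true, p → r is false, so ◇◇p ∨ (p → r) is true.
      At 0: ◇◇p requires ◇p at some successor in {0, 1, 2}.
        ◇p holds at 0, so ◇◇p is true at 0.

No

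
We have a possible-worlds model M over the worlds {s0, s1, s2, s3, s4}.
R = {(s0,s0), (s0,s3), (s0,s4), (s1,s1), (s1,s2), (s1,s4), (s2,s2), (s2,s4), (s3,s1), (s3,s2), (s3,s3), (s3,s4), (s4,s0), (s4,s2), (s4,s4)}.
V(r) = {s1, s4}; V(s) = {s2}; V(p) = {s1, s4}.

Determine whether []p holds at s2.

No

Recall that []ψ holds at a world iff ψ holds at every accessible world, and <>ψ holds iff ψ holds at some accessible world.
At s2: []p requires p at every successor {s2, s4}.
  p fails at s2, so []p is false at s2.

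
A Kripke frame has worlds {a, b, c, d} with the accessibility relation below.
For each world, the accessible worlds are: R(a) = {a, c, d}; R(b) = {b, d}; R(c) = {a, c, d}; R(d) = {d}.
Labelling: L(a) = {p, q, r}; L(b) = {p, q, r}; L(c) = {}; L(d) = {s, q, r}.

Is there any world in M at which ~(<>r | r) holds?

No

Let φ = ~(<>r | r). Evaluate φ at each world:
  a (successors {a, c, d}): φ is false.
  b (successors {b, d}): φ is false.
  c (successors {a, c, d}): φ is false.
  d (successors {d}): φ is false.
For instance, at d:
  At d: <>r | r is true, so ~(<>r | r) is false.
    At d: <>r is true, r is true, so <>r | r is true.
      At d: <>r requires r at some successor in {d}.
        r holds at d, so <>r is true at d.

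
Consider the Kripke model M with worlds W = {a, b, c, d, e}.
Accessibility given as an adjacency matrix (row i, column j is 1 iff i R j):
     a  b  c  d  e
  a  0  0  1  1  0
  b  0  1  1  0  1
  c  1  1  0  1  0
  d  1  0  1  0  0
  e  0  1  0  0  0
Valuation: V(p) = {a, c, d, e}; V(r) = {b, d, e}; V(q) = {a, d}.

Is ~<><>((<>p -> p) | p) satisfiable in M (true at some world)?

No

Let φ = ~<><>((<>p -> p) | p). Evaluate φ at each world:
  a (successors {c, d}): φ is false.
  b (successors {b, c, e}): φ is false.
  c (successors {a, b, d}): φ is false.
  d (successors {a, c}): φ is false.
  e (successors {b}): φ is false.
For instance, at d:
  At d: <><>((<>p -> p) | p) is true, so ~<><>((<>p -> p) | p) is false.
    At d: <><>((<>p -> p) | p) requires <>((<>p -> p) | p) at some successor in {a, c}.
      <>((<>p -> p) | p) holds at a, so <><>((<>p -> p) | p) is true at d.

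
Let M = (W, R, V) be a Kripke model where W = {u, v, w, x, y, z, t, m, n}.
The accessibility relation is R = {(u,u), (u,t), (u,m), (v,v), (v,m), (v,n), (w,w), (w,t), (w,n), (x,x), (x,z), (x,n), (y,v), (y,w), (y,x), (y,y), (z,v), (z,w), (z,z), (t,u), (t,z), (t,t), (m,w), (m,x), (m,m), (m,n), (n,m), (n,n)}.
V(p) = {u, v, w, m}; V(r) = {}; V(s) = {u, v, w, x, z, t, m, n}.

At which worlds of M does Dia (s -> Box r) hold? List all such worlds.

Recall that Box ψ holds at a world iff ψ holds at every accessible world, and Dia ψ holds iff ψ holds at some accessible world.
Let φ = Dia (s -> Box r). Evaluate φ at each world:
  u (successors {u, t, m}): φ is false.
  v (successors {v, m, n}): φ is false.
  w (successors {w, t, n}): φ is false.
  x (successors {x, z, n}): φ is false.
  y (successors {v, w, x, y}): φ is true.
  z (successors {v, w, z}): φ is false.
  t (successors {u, z, t}): φ is false.
  m (successors {w, x, m, n}): φ is false.
  n (successors {m, n}): φ is false.
For instance, at u:
  At u: Dia (s -> Box r) requires s -> Box r at some successor in {u, t, m}.
    At u: s -> Box r is false.
    At t: s -> Box r is false.
    At m: s -> Box r is false.
  So Dia (s -> Box r) is false at u.
Satisfying worlds: {y}

y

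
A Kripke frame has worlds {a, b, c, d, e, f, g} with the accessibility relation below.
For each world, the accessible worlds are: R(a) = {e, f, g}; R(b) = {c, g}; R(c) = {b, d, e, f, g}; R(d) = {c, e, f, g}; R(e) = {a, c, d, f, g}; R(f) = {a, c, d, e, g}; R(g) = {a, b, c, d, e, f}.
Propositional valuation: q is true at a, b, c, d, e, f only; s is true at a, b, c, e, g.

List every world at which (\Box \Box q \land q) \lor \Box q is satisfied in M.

Recall that \Box ψ holds at a world iff ψ holds at every accessible world, and \Diamond ψ holds iff ψ holds at some accessible world.
Let φ = (\Box \Box q \land q) \lor \Box q. Evaluate φ at each world:
  a (successors {e, f, g}): φ is false.
  b (successors {c, g}): φ is false.
  c (successors {b, d, e, f, g}): φ is false.
  d (successors {c, e, f, g}): φ is false.
  e (successors {a, c, d, f, g}): φ is false.
  f (successors {a, c, d, e, g}): φ is false.
  g (successors {a, b, c, d, e, f}): φ is true.
For instance, at g:
  At g: \Box \Box q \land q is false, \Box q is true, so (\Box \Box q \land q) \lor \Box q is true.
    At g: \Box \Box q is false, q is false, so \Box \Box q \land q is false.
      At g: \Box \Box q requires \Box q at every successor {a, b, c, d, e, f}.
        \Box q fails at a, so \Box \Box q is false at g.
    At g: \Box q requires q at every successor {a, b, c, d, e, f}.
      At a: q is true.
      At b: q is true.
      At c: q is true.
      At d: q is true.
      At e: q is true.
      At f: q is true.
    So \Box q is true at g.
Satisfying worlds: {g}

g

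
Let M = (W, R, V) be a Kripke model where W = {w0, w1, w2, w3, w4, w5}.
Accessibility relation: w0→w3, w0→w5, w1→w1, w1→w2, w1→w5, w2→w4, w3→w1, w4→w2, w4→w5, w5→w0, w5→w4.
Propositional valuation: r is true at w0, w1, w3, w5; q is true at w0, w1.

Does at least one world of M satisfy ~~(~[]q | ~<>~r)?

Let φ = ~~(~[]q | ~<>~r). Evaluate φ at each world:
  w0 (successors {w3, w5}): φ is true.
  w1 (successors {w1, w2, w5}): φ is true.
  w2 (successors {w4}): φ is true.
  w3 (successors {w1}): φ is true.
  w4 (successors {w2, w5}): φ is true.
  w5 (successors {w0, w4}): φ is true.
Detail at w0 (witness):
  At w0: ~(~[]q | ~<>~r) is false, so ~~(~[]q | ~<>~r) is true.
    At w0: ~[]q | ~<>~r is true, so ~(~[]q | ~<>~r) is false.
      At w0: ~[]q is true, ~<>~r is true, so ~[]q | ~<>~r is true.

Yes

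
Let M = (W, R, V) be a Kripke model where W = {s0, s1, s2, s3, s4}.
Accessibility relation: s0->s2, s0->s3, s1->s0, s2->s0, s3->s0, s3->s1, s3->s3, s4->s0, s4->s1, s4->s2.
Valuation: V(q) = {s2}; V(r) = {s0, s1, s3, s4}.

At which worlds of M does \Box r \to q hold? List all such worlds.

Recall that \Box ψ holds at a world iff ψ holds at every accessible world, and \Diamond ψ holds iff ψ holds at some accessible world.
Let φ = \Box r \to q. Evaluate φ at each world:
  s0 (successors {s2, s3}): φ is true.
  s1 (successors {s0}): φ is false.
  s2 (successors {s0}): φ is true.
  s3 (successors {s0, s1, s3}): φ is false.
  s4 (successors {s0, s1, s2}): φ is true.
For instance, at s3:
  At s3: \Box r is true, q is false, so \Box r \to q is false.
    At s3: \Box r requires r at every successor {s0, s1, s3}.
      At s0: r is true.
      At s1: r is true.
      At s3: r is true.
    So \Box r is true at s3.
Satisfying worlds: {s0, s2, s4}

s0, s2, s4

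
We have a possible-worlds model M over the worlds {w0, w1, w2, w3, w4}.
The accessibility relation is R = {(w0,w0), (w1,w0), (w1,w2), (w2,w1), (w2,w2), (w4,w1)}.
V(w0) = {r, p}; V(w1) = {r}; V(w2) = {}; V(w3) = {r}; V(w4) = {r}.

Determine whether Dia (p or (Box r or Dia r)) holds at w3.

No

Recall that Box ψ holds at a world iff ψ holds at every accessible world, and Dia ψ holds iff ψ holds at some accessible world.
At w3: no accessible worlds, so Dia (p or (Box r or Dia r)) is false.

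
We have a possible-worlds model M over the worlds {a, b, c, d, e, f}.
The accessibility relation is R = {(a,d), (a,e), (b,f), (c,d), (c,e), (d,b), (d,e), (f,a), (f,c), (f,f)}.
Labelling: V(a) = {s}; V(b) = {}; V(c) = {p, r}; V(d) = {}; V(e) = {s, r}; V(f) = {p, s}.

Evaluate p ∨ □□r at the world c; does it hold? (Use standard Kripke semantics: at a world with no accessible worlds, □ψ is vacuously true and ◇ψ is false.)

At c: p is true, □□r is false, so p ∨ □□r is true.
  At c: □□r requires □r at every successor {d, e}.
    □r fails at d, so □□r is false at c.
      At d: □r requires r at every successor {b, e}.
        r fails at b, so □r is false at d.

Yes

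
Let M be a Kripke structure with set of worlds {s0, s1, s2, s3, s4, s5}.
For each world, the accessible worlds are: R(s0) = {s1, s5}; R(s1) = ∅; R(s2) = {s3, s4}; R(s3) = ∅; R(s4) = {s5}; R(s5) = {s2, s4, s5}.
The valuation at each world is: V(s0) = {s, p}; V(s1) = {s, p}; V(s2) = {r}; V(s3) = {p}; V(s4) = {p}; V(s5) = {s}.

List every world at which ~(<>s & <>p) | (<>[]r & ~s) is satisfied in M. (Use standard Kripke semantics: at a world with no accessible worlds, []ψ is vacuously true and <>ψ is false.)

s1, s2, s3, s4

Recall that []ψ holds at a world iff ψ holds at every accessible world, and <>ψ holds iff ψ holds at some accessible world.
Let φ = ~(<>s & <>p) | (<>[]r & ~s). Evaluate φ at each world:
  s0 (successors {s1, s5}): φ is false.
  s1 (successors ∅): φ is true.
  s2 (successors {s3, s4}): φ is true.
  s3 (successors ∅): φ is true.
  s4 (successors {s5}): φ is true.
  s5 (successors {s2, s4, s5}): φ is false.
For instance, at s2:
  At s2: ~(<>s & <>p) is true, <>[]r & ~s is true, so ~(<>s & <>p) | (<>[]r & ~s) is true.
    At s2: <>s & <>p is false, so ~(<>s & <>p) is true.
      At s2: <>s is false, <>p is true, so <>s & <>p is false.
    At s2: <>[]r is true, ~s is true, so <>[]r & ~s is true.
      At s2: <>[]r requires []r at some successor in {s3, s4}.
        []r holds at s3, so <>[]r is true at s2.
Satisfying worlds: {s1, s2, s3, s4}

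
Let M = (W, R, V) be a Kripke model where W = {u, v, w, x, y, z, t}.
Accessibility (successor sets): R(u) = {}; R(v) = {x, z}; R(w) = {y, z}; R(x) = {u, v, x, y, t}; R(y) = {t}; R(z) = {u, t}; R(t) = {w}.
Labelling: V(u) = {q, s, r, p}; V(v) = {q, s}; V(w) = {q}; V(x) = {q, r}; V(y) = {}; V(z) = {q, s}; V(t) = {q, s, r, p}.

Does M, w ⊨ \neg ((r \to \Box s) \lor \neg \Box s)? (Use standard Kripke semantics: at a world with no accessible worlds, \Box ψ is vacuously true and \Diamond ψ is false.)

Recall that \Box ψ holds at a world iff ψ holds at every accessible world, and \Diamond ψ holds iff ψ holds at some accessible world.
At w: (r \to \Box s) \lor \neg \Box s is true, so \neg ((r \to \Box s) \lor \neg \Box s) is false.
  At w: r \to \Box s is true, \neg \Box s is true, so (r \to \Box s) \lor \neg \Box s is true.
    At w: r is false, \Box s is false, so r \to \Box s is true.
      At w: \Box s requires s at every successor {y, z}.
        s fails at y, so \Box s is false at w.
    At w: \Box s is false, so \neg \Box s is true.
      At w: \Box s requires s at every successor {y, z}.
        s fails at y, so \Box s is false at w.

No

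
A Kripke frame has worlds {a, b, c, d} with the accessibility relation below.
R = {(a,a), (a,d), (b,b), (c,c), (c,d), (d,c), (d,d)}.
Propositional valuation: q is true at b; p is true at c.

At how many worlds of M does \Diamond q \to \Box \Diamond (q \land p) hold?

3

Recall that \Box ψ holds at a world iff ψ holds at every accessible world, and \Diamond ψ holds iff ψ holds at some accessible world.
Let φ = \Diamond q \to \Box \Diamond (q \land p). Evaluate φ at each world:
  a (successors {a, d}): φ is true.
  b (successors {b}): φ is false.
  c (successors {c, d}): φ is true.
  d (successors {c, d}): φ is true.
For instance, at d:
  At d: \Diamond q is false, \Box \Diamond (q \land p) is false, so \Diamond q \to \Box \Diamond (q \land p) is true.
    At d: \Diamond q requires q at some successor in {c, d}.
      At c: q is false.
      At d: q is false.
    So \Diamond q is false at d.
    At d: \Box \Diamond (q \land p) requires \Diamond (q \land p) at every successor {c, d}.
      \Diamond (q \land p) fails at c, so \Box \Diamond (q \land p) is false at d.
Satisfying worlds: {a, c, d}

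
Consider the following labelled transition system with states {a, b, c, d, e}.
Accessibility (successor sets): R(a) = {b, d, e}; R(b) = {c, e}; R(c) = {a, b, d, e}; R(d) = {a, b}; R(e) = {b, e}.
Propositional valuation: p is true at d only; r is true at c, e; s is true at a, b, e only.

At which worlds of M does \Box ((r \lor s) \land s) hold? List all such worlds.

d, e

Let φ = \Box ((r \lor s) \land s). Evaluate φ at each world:
  a (successors {b, d, e}): φ is false.
  b (successors {c, e}): φ is false.
  c (successors {a, b, d, e}): φ is false.
  d (successors {a, b}): φ is true.
  e (successors {b, e}): φ is true.
For instance, at d:
  At d: \Box ((r \lor s) \land s) requires (r \lor s) \land s at every successor {a, b}.
    At a: (r \lor s) \land s is true.
    At b: (r \lor s) \land s is true.
  So \Box ((r \lor s) \land s) is true at d.
Satisfying worlds: {d, e}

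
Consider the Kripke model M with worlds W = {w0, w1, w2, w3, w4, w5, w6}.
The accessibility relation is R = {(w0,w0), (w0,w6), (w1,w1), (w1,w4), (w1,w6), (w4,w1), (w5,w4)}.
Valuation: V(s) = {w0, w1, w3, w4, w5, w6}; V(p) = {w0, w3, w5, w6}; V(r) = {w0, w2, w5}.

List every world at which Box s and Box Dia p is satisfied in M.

w2, w3, w4, w6

Let φ = Box s and Box Dia p. Evaluate φ at each world:
  w0 (successors {w0, w6}): φ is false.
  w1 (successors {w1, w4, w6}): φ is false.
  w2 (successors ∅): φ is true.
  w3 (successors ∅): φ is true.
  w4 (successors {w1}): φ is true.
  w5 (successors {w4}): φ is false.
  w6 (successors ∅): φ is true.
For instance, at w1:
  At w1: Box s is true, Box Dia p is false, so Box s and Box Dia p is false.
    At w1: Box s requires s at every successor {w1, w4, w6}.
      At w1: s is true.
      At w4: s is true.
      At w6: s is true.
    So Box s is true at w1.
    At w1: Box Dia p requires Dia p at every successor {w1, w4, w6}.
      Dia p fails at w4, so Box Dia p is false at w1.
Satisfying worlds: {w2, w3, w4, w6}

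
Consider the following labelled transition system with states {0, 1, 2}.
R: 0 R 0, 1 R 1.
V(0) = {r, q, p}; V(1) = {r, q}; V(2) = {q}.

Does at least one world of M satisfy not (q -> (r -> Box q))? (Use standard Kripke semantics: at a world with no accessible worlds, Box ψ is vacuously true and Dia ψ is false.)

Let φ = not (q -> (r -> Box q)). Evaluate φ at each world:
  0 (successors {0}): φ is false.
  1 (successors {1}): φ is false.
  2 (successors ∅): φ is false.
For instance, at 1:
  At 1: q -> (r -> Box q) is true, so not (q -> (r -> Box q)) is false.
    At 1: q is true, r -> Box q is true, so q -> (r -> Box q) is true.
      At 1: r is true, Box q is true, so r -> Box q is true.

No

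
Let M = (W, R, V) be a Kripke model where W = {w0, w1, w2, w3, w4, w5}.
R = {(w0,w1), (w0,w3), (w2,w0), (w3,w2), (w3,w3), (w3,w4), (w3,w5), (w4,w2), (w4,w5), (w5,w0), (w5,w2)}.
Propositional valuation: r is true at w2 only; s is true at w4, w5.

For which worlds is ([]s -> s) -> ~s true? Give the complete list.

Recall that []ψ holds at a world iff ψ holds at every accessible world, and <>ψ holds iff ψ holds at some accessible world.
Let φ = ([]s -> s) -> ~s. Evaluate φ at each world:
  w0 (successors {w1, w3}): φ is true.
  w1 (successors ∅): φ is true.
  w2 (successors {w0}): φ is true.
  w3 (successors {w2, w3, w4, w5}): φ is true.
  w4 (successors {w2, w5}): φ is false.
  w5 (successors {w0, w2}): φ is false.
For instance, at w3:
  At w3: []s -> s is true, ~s is true, so ([]s -> s) -> ~s is true.
    At w3: []s is false, s is false, so []s -> s is true.
      At w3: []s requires s at every successor {w2, w3, w4, w5}.
        s fails at w2, so []s is false at w3.
Satisfying worlds: {w0, w1, w2, w3}

w0, w1, w2, w3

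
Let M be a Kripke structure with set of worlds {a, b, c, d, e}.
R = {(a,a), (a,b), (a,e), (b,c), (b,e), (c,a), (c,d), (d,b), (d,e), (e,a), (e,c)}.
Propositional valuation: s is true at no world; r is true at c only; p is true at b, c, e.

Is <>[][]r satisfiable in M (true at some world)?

No

Let φ = <>[][]r. Evaluate φ at each world:
  a (successors {a, b, e}): φ is false.
  b (successors {c, e}): φ is false.
  c (successors {a, d}): φ is false.
  d (successors {b, e}): φ is false.
  e (successors {a, c}): φ is false.
For instance, at a:
  At a: <>[][]r requires [][]r at some successor in {a, b, e}.
    At a: [][]r is false.
    At b: [][]r is false.
    At e: [][]r is false.
  So <>[][]r is false at a.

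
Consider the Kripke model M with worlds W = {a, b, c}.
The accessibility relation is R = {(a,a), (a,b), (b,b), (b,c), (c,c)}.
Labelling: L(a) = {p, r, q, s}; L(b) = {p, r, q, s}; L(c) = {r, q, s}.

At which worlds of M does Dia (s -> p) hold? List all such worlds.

a, b

Let φ = Dia (s -> p). Evaluate φ at each world:
  a (successors {a, b}): φ is true.
  b (successors {b, c}): φ is true.
  c (successors {c}): φ is false.
For instance, at a:
  At a: Dia (s -> p) requires s -> p at some successor in {a, b}.
    s -> p holds at a, so Dia (s -> p) is true at a.
Satisfying worlds: {a, b}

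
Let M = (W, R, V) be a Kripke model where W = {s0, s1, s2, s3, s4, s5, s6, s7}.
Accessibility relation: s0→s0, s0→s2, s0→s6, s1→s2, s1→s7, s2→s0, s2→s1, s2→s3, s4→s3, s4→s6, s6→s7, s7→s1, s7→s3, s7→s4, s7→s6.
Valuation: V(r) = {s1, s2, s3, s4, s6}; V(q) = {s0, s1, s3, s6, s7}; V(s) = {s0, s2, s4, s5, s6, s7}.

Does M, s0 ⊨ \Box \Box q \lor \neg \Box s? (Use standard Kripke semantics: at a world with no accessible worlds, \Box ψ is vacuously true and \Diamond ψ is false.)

No

At s0: \Box \Box q is false, \neg \Box s is false, so \Box \Box q \lor \neg \Box s is false.
  At s0: \Box \Box q requires \Box q at every successor {s0, s2, s6}.
    \Box q fails at s0, so \Box \Box q is false at s0.
      At s0: \Box q requires q at every successor {s0, s2, s6}.
        q fails at s2, so \Box q is false at s0.
  At s0: \Box s is true, so \neg \Box s is false.
    At s0: \Box s requires s at every successor {s0, s2, s6}.
      At s0: s is true.
      At s2: s is true.
      At s6: s is true.
    So \Box s is true at s0.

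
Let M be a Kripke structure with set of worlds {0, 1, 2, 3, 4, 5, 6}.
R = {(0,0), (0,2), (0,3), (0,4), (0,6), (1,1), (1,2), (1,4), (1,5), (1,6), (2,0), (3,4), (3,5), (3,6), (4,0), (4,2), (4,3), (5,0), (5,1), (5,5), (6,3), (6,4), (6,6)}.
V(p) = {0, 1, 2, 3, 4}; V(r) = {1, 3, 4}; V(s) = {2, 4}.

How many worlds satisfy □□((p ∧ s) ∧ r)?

Let φ = □□((p ∧ s) ∧ r). Evaluate φ at each world:
  0 (successors {0, 2, 3, 4, 6}): φ is false.
  1 (successors {1, 2, 4, 5, 6}): φ is false.
  2 (successors {0}): φ is false.
  3 (successors {4, 5, 6}): φ is false.
  4 (successors {0, 2, 3}): φ is false.
  5 (successors {0, 1, 5}): φ is false.
  6 (successors {3, 4, 6}): φ is false.
For instance, at 1:
  At 1: □□((p ∧ s) ∧ r) requires □((p ∧ s) ∧ r) at every successor {1, 2, 4, 5, 6}.
    □((p ∧ s) ∧ r) fails at 1, so □□((p ∧ s) ∧ r) is false at 1.
      At 1: □((p ∧ s) ∧ r) requires (p ∧ s) ∧ r at every successor {1, 2, 4, 5, 6}.
        (p ∧ s) ∧ r fails at 1, so □((p ∧ s) ∧ r) is false at 1.
Satisfying worlds: none.

0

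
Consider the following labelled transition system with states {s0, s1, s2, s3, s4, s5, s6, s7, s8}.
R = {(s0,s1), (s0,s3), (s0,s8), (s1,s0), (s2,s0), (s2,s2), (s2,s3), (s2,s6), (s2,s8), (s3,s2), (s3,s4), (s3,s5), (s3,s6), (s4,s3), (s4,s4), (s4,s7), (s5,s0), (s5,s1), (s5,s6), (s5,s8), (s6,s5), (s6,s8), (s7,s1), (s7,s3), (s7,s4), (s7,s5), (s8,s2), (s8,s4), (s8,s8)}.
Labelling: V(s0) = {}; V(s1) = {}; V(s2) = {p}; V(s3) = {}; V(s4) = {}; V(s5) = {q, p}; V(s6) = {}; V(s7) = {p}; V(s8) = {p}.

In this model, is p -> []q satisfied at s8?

At s8: p is true, []q is false, so p -> []q is false.
  At s8: []q requires q at every successor {s2, s4, s8}.
    q fails at s2, so []q is false at s8.

No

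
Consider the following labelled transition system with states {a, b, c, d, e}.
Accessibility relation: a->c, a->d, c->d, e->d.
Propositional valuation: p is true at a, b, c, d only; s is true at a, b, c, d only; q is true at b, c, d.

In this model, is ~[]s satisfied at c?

No

At c: []s is true, so ~[]s is false.
  At c: []s requires s at every successor {d}.
    At d: s is true.
  So []s is true at c.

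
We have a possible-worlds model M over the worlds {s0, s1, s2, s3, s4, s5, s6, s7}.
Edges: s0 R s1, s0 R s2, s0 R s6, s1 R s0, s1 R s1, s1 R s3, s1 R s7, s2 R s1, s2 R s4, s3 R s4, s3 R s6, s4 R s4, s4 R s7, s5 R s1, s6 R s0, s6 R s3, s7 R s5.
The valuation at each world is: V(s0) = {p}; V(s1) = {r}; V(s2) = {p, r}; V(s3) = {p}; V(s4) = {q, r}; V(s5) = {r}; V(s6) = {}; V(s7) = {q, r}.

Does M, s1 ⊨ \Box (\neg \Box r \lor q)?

Yes

At s1: \Box (\neg \Box r \lor q) requires \neg \Box r \lor q at every successor {s0, s1, s3, s7}.
  At s0: \neg \Box r \lor q is true.
  At s1: \neg \Box r \lor q is true.
  At s3: \neg \Box r \lor q is true.
  At s7: \neg \Box r \lor q is true.
So \Box (\neg \Box r \lor q) is true at s1.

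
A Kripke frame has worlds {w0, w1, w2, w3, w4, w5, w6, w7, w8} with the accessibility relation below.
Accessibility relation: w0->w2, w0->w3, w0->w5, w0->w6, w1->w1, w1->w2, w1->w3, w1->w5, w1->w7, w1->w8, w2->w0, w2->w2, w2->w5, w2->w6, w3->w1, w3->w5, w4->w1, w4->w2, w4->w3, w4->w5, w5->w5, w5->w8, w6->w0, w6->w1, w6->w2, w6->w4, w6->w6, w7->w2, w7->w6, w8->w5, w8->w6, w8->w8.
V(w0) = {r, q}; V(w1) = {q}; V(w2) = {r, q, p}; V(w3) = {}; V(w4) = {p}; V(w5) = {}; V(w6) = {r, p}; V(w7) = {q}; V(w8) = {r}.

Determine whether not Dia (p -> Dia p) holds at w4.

At w4: Dia (p -> Dia p) is true, so not Dia (p -> Dia p) is false.
  At w4: Dia (p -> Dia p) requires p -> Dia p at some successor in {w1, w2, w3, w5}.
    p -> Dia p holds at w1, so Dia (p -> Dia p) is true at w4.
      At w1: p is false, Dia p is true, so p -> Dia p is true.

No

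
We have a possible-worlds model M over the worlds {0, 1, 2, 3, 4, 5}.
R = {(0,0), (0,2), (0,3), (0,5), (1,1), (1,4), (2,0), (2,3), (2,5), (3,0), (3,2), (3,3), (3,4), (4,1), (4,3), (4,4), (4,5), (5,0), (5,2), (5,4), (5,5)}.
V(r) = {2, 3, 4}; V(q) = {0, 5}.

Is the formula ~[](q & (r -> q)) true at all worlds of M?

Yes

Let φ = ~[](q & (r -> q)). Evaluate φ at each world:
  0 (successors {0, 2, 3, 5}): φ is true.
  1 (successors {1, 4}): φ is true.
  2 (successors {0, 3, 5}): φ is true.
  3 (successors {0, 2, 3, 4}): φ is true.
  4 (successors {1, 3, 4, 5}): φ is true.
  5 (successors {0, 2, 4, 5}): φ is true.
For instance, at 2:
  At 2: [](q & (r -> q)) is false, so ~[](q & (r -> q)) is true.
    At 2: [](q & (r -> q)) requires q & (r -> q) at every successor {0, 3, 5}.
      q & (r -> q) fails at 3, so [](q & (r -> q)) is false at 2.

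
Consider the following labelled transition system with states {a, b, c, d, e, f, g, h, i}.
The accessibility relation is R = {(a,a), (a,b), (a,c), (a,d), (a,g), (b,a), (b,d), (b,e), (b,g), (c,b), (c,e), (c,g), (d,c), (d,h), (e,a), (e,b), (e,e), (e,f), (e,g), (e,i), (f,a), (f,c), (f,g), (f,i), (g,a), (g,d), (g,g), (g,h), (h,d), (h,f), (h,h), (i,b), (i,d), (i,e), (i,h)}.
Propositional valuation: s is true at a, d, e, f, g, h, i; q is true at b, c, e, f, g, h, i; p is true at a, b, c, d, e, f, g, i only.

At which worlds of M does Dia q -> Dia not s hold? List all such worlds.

Recall that Dia ψ holds at a world iff ψ holds at some accessible world.
Let φ = Dia q -> Dia not s. Evaluate φ at each world:
  a (successors {a, b, c, d, g}): φ is true.
  b (successors {a, d, e, g}): φ is false.
  c (successors {b, e, g}): φ is true.
  d (successors {c, h}): φ is true.
  e (successors {a, b, e, f, g, i}): φ is true.
  f (successors {a, c, g, i}): φ is true.
  g (successors {a, d, g, h}): φ is false.
  h (successors {d, f, h}): φ is false.
  i (successors {b, d, e, h}): φ is true.
For instance, at h:
  At h: Dia q is true, Dia not s is false, so Dia q -> Dia not s is false.
    At h: Dia q requires q at some successor in {d, f, h}.
      q holds at f, so Dia q is true at h.
    At h: Dia not s requires not s at some successor in {d, f, h}.
      At d: not s is false.
      At f: not s is false.
      At h: not s is false.
    So Dia not s is false at h.
Satisfying worlds: {a, c, d, e, f, i}

a, c, d, e, f, i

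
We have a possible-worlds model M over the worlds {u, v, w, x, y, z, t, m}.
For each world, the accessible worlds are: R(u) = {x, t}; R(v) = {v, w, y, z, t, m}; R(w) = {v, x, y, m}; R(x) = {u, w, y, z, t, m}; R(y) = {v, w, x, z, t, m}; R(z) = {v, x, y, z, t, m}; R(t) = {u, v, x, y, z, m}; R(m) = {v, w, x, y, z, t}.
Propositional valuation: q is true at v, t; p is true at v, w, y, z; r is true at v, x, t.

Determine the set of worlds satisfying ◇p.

v, w, x, y, z, t, m

Let φ = ◇p. Evaluate φ at each world:
  u (successors {x, t}): φ is false.
  v (successors {v, w, y, z, t, m}): φ is true.
  w (successors {v, x, y, m}): φ is true.
  x (successors {u, w, y, z, t, m}): φ is true.
  y (successors {v, w, x, z, t, m}): φ is true.
  z (successors {v, x, y, z, t, m}): φ is true.
  t (successors {u, v, x, y, z, m}): φ is true.
  m (successors {v, w, x, y, z, t}): φ is true.
For instance, at u:
  At u: ◇p requires p at some successor in {x, t}.
    At x: p is false.
    At t: p is false.
  So ◇p is false at u.
Satisfying worlds: {v, w, x, y, z, t, m}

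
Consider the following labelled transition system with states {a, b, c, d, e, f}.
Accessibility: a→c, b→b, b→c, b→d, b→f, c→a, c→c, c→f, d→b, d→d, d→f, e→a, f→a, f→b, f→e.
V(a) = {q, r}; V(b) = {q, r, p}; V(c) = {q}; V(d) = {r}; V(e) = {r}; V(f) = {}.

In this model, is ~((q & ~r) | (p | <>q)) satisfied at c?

At c: (q & ~r) | (p | <>q) is true, so ~((q & ~r) | (p | <>q)) is false.
  At c: q & ~r is true, p | <>q is true, so (q & ~r) | (p | <>q) is true.
    At c: p is false, <>q is true, so p | <>q is true.
      At c: <>q requires q at some successor in {a, c, f}.
        q holds at a, so <>q is true at c.

No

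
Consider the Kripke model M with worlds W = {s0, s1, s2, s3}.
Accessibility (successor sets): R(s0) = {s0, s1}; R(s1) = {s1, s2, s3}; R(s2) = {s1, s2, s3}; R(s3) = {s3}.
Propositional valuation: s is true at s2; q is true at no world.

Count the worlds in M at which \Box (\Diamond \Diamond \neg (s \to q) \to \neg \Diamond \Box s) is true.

4

Let φ = \Box (\Diamond \Diamond \neg (s \to q) \to \neg \Diamond \Box s). Evaluate φ at each world:
  s0 (successors {s0, s1}): φ is true.
  s1 (successors {s1, s2, s3}): φ is true.
  s2 (successors {s1, s2, s3}): φ is true.
  s3 (successors {s3}): φ is true.
For instance, at s2:
  At s2: \Box (\Diamond \Diamond \neg (s \to q) \to \neg \Diamond \Box s) requires \Diamond \Diamond \neg (s \to q) \to \neg \Diamond \Box s at every successor {s1, s2, s3}.
      At s1: \Diamond \Diamond \neg (s \to q) is true, \neg \Diamond \Box s is true, so \Diamond \Diamond \neg (s \to q) \to \neg \Diamond \Box s is true.
      At s2: \Diamond \Diamond \neg (s \to q) is true, \neg \Diamond \Box s is true, so \Diamond \Diamond \neg (s \to q) \to \neg \Diamond \Box s is true.
      At s3: \Diamond \Diamond \neg (s \to q) is false, \neg \Diamond \Box s is true, so \Diamond \Diamond \neg (s \to q) \to \neg \Diamond \Box s is true.
  So \Box (\Diamond \Diamond \neg (s \to q) \to \neg \Diamond \Box s) is true at s2.
Satisfying worlds: {s0, s1, s2, s3}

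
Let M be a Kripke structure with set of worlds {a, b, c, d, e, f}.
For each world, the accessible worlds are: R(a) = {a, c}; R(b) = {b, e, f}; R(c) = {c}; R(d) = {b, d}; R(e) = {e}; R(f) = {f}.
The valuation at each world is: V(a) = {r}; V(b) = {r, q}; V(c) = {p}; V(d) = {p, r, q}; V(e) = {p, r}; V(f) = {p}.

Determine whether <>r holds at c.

At c: <>r requires r at some successor in {c}.
  At c: r is false.
So <>r is false at c.

No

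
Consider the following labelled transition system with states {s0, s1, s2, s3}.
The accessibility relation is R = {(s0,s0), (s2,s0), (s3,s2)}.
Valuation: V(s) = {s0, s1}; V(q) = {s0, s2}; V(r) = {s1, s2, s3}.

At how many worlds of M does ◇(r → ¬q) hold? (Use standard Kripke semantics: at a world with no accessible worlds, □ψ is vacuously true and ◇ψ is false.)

Let φ = ◇(r → ¬q). Evaluate φ at each world:
  s0 (successors {s0}): φ is true.
  s1 (successors ∅): φ is false.
  s2 (successors {s0}): φ is true.
  s3 (successors {s2}): φ is false.
For instance, at s3:
  At s3: ◇(r → ¬q) requires r → ¬q at some successor in {s2}.
    At s2: r → ¬q is false.
  So ◇(r → ¬q) is false at s3.
Satisfying worlds: {s0, s2}

2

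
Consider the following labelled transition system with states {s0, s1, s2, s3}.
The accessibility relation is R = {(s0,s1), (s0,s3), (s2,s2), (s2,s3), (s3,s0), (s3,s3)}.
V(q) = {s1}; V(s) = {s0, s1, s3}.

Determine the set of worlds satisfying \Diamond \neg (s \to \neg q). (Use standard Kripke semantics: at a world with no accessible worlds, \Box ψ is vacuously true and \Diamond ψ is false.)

s0

Recall that \Diamond ψ holds at a world iff ψ holds at some accessible world.
Let φ = \Diamond \neg (s \to \neg q). Evaluate φ at each world:
  s0 (successors {s1, s3}): φ is true.
  s1 (successors ∅): φ is false.
  s2 (successors {s2, s3}): φ is false.
  s3 (successors {s0, s3}): φ is false.
For instance, at s2:
  At s2: \Diamond \neg (s \to \neg q) requires \neg (s \to \neg q) at some successor in {s2, s3}.
    At s2: \neg (s \to \neg q) is false.
    At s3: \neg (s \to \neg q) is false.
  So \Diamond \neg (s \to \neg q) is false at s2.
Satisfying worlds: {s0}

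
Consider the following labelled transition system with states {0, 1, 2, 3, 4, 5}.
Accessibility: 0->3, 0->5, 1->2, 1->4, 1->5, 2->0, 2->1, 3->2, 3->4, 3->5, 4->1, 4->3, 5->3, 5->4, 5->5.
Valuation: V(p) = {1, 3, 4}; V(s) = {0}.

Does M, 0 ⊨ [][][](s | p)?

At 0: [][][](s | p) requires [][](s | p) at every successor {3, 5}.
  [][](s | p) fails at 3, so [][][](s | p) is false at 0.
    At 3: [][](s | p) requires [](s | p) at every successor {2, 4, 5}.
      [](s | p) fails at 5, so [][](s | p) is false at 3.

No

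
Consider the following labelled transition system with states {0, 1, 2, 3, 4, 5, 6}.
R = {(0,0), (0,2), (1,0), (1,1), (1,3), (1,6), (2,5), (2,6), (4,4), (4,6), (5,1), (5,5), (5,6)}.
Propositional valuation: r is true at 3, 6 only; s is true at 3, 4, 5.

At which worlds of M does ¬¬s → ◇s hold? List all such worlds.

Let φ = ¬¬s → ◇s. Evaluate φ at each world:
  0 (successors {0, 2}): φ is true.
  1 (successors {0, 1, 3, 6}): φ is true.
  2 (successors {5, 6}): φ is true.
  3 (successors ∅): φ is false.
  4 (successors {4, 6}): φ is true.
  5 (successors {1, 5, 6}): φ is true.
  6 (successors ∅): φ is true.
For instance, at 2:
  At 2: ¬¬s is false, ◇s is true, so ¬¬s → ◇s is true.
    At 2: ◇s requires s at some successor in {5, 6}.
      s holds at 5, so ◇s is true at 2.
Satisfying worlds: {0, 1, 2, 4, 5, 6}

0, 1, 2, 4, 5, 6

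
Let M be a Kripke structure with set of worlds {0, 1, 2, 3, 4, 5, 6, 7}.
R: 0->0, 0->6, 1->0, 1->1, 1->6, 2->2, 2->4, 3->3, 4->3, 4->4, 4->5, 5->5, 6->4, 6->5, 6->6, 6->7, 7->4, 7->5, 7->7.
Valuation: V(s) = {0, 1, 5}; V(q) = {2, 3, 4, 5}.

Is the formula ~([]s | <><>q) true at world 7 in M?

Recall that []ψ holds at a world iff ψ holds at every accessible world, and <>ψ holds iff ψ holds at some accessible world.
At 7: []s | <><>q is true, so ~([]s | <><>q) is false.
  At 7: []s is false, <><>q is true, so []s | <><>q is true.
    At 7: []s requires s at every successor {4, 5, 7}.
      s fails at 4, so []s is false at 7.
    At 7: <><>q requires <>q at some successor in {4, 5, 7}.
      <>q holds at 4, so <><>q is true at 7.

No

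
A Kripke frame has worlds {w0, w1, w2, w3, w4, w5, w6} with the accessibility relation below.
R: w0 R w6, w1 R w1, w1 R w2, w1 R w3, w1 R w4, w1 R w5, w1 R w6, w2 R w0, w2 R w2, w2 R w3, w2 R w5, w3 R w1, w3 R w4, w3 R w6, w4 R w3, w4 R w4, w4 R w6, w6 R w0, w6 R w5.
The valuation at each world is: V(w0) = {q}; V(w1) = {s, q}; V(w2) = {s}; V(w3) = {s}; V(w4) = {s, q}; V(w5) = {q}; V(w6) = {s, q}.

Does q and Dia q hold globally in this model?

No

Let φ = q and Dia q. Evaluate φ at each world:
  w0 (successors {w6}): φ is true.
  w1 (successors {w1, w2, w3, w4, w5, w6}): φ is true.
  w2 (successors {w0, w2, w3, w5}): φ is false.
  w3 (successors {w1, w4, w6}): φ is false.
  w4 (successors {w3, w4, w6}): φ is true.
  w5 (successors ∅): φ is false.
  w6 (successors {w0, w5}): φ is true.
Detail at w2 (counterexample):
  At w2: q is false, Dia q is true, so q and Dia q is false.
    At w2: Dia q requires q at some successor in {w0, w2, w3, w5}.
      q holds at w0, so Dia q is true at w2.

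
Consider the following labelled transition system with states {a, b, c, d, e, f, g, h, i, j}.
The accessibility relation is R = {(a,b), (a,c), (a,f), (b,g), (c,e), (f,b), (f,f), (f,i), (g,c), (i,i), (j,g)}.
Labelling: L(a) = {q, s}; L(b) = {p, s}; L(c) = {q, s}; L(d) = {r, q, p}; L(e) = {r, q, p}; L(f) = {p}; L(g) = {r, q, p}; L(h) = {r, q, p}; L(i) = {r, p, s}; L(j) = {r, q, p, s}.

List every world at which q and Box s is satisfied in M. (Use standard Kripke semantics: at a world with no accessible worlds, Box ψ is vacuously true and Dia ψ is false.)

Let φ = q and Box s. Evaluate φ at each world:
  a (successors {b, c, f}): φ is false.
  b (successors {g}): φ is false.
  c (successors {e}): φ is false.
  d (successors ∅): φ is true.
  e (successors ∅): φ is true.
  f (successors {b, f, i}): φ is false.
  g (successors {c}): φ is true.
  h (successors ∅): φ is true.
  i (successors {i}): φ is false.
  j (successors {g}): φ is false.
For instance, at b:
  At b: q is false, Box s is false, so q and Box s is false.
    At b: Box s requires s at every successor {g}.
      s fails at g, so Box s is false at b.
Satisfying worlds: {d, e, g, h}

d, e, g, h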